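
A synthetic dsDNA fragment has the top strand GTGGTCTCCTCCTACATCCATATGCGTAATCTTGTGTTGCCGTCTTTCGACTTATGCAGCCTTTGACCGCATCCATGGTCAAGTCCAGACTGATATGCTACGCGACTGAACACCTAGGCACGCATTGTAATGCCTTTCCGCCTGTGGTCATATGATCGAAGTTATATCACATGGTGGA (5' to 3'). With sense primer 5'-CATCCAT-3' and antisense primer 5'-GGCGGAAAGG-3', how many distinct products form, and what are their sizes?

Two products: 128 bp, 73 bp

The forward primer CATCCAT matches the top strand at positions 15–21, 70–76.
The reverse primer's reverse complement is CCTTTCCGCC, matching at positions 133–142.
Each forward site pairs with the reverse site to give a product ending at position 142: sizes 128, 73 bp.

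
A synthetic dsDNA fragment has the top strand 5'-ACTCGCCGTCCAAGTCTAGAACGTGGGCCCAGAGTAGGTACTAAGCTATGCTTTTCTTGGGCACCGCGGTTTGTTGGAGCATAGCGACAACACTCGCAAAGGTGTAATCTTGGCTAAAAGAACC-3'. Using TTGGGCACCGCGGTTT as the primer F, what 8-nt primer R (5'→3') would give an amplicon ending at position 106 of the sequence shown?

5'-TACACCTT-3'

The forward primer binds at positions 57–72; the product's 3' end on the top strand is position 106.
The reverse primer anneals to the top strand over positions 99–106, i.e. to AAGGTGTA.
Its sequence written 5'→3' is the reverse complement: TACACCTT.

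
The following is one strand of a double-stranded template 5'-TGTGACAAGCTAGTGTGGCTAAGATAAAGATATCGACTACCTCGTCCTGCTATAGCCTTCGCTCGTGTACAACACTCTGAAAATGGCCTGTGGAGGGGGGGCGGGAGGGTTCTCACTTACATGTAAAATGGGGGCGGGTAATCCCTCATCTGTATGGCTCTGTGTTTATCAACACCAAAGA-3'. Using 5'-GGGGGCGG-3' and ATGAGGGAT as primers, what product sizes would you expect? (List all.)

The forward primer GGGGGCGG matches the top strand at positions 97–104, 130–137.
The reverse primer's reverse complement is ATCCCTCAT, matching at positions 141–149.
Each forward site pairs with the reverse site to give a product ending at position 149: sizes 53, 20 bp.

53 bp, 20 bp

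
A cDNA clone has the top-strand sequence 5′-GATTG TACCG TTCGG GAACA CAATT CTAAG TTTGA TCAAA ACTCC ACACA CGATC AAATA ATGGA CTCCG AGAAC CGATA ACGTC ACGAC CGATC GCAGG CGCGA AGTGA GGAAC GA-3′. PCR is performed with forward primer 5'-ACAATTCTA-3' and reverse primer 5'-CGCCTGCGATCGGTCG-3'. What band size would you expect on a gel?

Scanning the template, ACAATTCTA occurs at positions 20–28; this primer anneals to the bottom strand there with its 3' end pointing downstream.
The reverse primer's reverse complement is CGACCGATCGCAGGCG, which matches the template at positions 87–102.
Amplicon spans positions 20–102: 83 bp.

83 bp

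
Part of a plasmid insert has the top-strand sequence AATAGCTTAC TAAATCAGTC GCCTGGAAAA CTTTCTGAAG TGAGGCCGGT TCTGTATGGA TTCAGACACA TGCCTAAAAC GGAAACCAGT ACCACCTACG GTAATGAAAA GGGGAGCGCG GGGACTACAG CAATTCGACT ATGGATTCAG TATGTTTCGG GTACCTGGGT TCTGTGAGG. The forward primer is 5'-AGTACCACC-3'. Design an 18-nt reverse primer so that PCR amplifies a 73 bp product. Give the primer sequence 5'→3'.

The forward primer binds at positions 88–96, so a 73 bp product ends at position 88 + 73 − 1 = 160.
The reverse primer anneals to the top strand over positions 143–160, i.e. to GGATTCAGTATGTTTCGG.
Its sequence written 5'→3' is the reverse complement: CCGAAACATACTGAATCC.

5'-CCGAAACATACTGAATCC-3'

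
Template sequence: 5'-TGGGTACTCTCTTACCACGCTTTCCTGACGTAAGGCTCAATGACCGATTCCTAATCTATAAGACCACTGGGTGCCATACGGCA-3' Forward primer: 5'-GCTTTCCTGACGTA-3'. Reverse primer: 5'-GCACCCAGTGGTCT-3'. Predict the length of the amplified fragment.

Scanning the template, GCTTTCCTGACGTA occurs at positions 19–32; this primer anneals to the bottom strand there with its 3' end pointing downstream.
The reverse primer's reverse complement is AGACCACTGGGTGC, which matches the template at positions 61–74.
Product length = (reverse-primer end) − (forward-primer start) + 1 = 74 − 19 + 1 = 56 bp.

56 bp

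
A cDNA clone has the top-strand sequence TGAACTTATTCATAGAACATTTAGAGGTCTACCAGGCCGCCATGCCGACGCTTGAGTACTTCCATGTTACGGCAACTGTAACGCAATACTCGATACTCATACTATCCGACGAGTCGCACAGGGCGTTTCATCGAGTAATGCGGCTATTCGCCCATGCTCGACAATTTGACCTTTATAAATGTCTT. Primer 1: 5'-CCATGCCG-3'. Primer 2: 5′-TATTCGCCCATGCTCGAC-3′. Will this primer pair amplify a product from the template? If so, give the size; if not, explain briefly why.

Primer 1 (CCATGCCG) matches the top strand at positions 40–47 (3' end points downstream).
Primer 2 (TATTCGCCCATGCTCGAC) also matches the top strand directly, at positions 145–162 — its reverse complement GTCGAGCATGGGCGAATA is not present.
Both primers anneal to the bottom strand with 3' ends pointing the same way, so neither can prime synthesis back toward the other.

No product — both primers anneal to the same strand and extend in the same direction.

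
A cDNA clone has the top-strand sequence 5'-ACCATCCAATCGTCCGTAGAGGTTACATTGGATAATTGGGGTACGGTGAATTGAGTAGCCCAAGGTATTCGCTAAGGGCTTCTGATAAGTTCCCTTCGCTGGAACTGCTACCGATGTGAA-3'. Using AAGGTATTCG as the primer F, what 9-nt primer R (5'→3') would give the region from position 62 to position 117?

The product's 3' end on the top strand is position 117.
The reverse primer anneals to the top strand over positions 109–117, i.e. to TACCGATGT.
Its sequence written 5'→3' is the reverse complement: ACATCGGTA.

5'-ACATCGGTA-3'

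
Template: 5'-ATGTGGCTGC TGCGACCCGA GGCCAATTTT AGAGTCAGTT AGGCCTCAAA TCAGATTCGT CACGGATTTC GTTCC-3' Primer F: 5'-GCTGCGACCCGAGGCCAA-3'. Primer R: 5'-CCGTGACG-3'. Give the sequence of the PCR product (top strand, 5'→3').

5'-GCTGCGACCCGAGGCCAATTTTAGAGTCAGTTAGGCCTCAAATCAGATTCGTCACGG-3'

Scanning the template, GCTGCGACCCGAGGCCAA occurs at positions 9–26; this primer anneals to the bottom strand there with its 3' end pointing downstream.
Taking the reverse complement of CCGTGACG gives CGTCACGG, found at positions 58–65 on the template; the primer anneals here to the top strand with its 3' end pointing upstream.
The product is the template from position 9 through 65 (57 bp).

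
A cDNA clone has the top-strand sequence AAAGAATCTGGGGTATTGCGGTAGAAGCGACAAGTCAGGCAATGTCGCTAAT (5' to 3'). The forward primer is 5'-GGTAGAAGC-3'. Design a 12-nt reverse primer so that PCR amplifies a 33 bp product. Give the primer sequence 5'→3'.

The forward primer binds at positions 20–28, so a 33 bp product ends at position 20 + 33 − 1 = 52.
The reverse primer anneals to the top strand over positions 41–52, i.e. to AATGTCGCTAAT.
Its sequence written 5'→3' is the reverse complement: ATTAGCGACATT.

5'-ATTAGCGACATT-3'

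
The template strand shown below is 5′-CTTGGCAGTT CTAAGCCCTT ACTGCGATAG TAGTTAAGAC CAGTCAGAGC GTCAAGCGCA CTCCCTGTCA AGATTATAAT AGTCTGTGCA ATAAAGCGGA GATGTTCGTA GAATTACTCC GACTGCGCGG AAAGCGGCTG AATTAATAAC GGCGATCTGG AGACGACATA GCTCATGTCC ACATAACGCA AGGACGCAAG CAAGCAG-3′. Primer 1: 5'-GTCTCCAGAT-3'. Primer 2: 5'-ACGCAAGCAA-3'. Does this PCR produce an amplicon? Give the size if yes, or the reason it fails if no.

No product — the primers' 3' ends point away from each other.

Primer 1 (GTCTCCAGAT) has reverse complement ATCTGGAGAC, which matches the top strand at positions 155–164; primer 1 anneals to the top strand there with its 3' end pointing upstream toward position 155.
Primer 2 (ACGCAAGCAA) matches the top strand directly at positions 194–203; it anneals to the bottom strand with its 3' end pointing downstream toward position 203.
The 3' ends diverge (primer 1 extends toward position 1, primer 2 toward position 207), so the primers never converge on a shared product.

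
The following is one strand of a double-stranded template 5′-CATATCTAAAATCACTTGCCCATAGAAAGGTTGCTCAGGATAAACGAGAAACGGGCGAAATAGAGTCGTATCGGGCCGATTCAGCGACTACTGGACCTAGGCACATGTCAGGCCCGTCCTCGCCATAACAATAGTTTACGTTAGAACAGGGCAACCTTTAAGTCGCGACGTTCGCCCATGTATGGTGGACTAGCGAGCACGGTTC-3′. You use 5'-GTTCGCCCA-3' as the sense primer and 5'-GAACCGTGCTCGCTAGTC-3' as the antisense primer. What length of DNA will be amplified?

The forward primer matches the template at positions 170–178.
Taking the reverse complement of GAACCGTGCTCGCTAGTC gives GACTAGCGAGCACGGTTC, found at positions 188–205 on the template; the primer anneals here to the top strand with its 3' end pointing upstream.
Product length = (reverse-primer end) − (forward-primer start) + 1 = 205 − 170 + 1 = 36 bp.

36 bp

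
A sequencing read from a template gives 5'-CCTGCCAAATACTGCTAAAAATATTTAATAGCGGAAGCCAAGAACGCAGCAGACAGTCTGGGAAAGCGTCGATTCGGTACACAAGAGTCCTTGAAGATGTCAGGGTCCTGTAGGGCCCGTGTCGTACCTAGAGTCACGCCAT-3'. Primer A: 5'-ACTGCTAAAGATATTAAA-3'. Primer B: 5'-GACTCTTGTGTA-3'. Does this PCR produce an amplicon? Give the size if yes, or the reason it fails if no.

Primer A (ACTGCTAAAGATATTAAA) does not match the top strand, and its reverse complement TTTAATATCTTTAGCAGT does not match either.
With no annealing site for primer A, no amplification occurs.

No product — primer A has no binding site in the template.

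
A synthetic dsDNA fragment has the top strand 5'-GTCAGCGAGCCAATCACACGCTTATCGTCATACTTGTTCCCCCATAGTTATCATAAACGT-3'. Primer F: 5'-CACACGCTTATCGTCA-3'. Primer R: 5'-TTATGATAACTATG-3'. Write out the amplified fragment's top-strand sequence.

5'-CACACGCTTATCGTCATACTTGTTCCCCCATAGTTATCATAA-3'

The forward primer matches the template at positions 15–30.
Reverse complement of the reverse primer: CATAGTTATCATAA. This occurs on the top strand at positions 43–56.
The product is the template from position 15 through 56 (42 bp).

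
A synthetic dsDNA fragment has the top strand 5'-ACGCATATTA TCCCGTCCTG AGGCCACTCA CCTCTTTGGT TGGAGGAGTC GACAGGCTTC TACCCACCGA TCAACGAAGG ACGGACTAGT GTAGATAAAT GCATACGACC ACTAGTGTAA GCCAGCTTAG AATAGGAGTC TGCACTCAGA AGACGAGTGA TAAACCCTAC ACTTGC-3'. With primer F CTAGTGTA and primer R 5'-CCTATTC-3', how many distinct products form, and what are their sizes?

Two products: 51 bp, 25 bp

The forward primer CTAGTGTA matches the top strand at positions 86–93, 112–119.
The reverse primer's reverse complement is GAATAGG, matching at positions 130–136.
Each forward site pairs with the reverse site to give a product ending at position 136: sizes 51, 25 bp.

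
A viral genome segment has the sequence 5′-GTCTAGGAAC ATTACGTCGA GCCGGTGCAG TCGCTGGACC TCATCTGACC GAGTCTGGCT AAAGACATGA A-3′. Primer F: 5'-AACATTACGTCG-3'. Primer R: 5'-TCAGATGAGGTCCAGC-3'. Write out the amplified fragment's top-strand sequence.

The forward primer matches the template at positions 8–19.
The reverse primer's reverse complement is GCTGGACCTCATCTGA, which matches the template at positions 33–48.
The product is the template from position 8 through 48 (41 bp).

5'-AACATTACGTCGAGCCGGTGCAGTCGCTGGACCTCATCTGA-3'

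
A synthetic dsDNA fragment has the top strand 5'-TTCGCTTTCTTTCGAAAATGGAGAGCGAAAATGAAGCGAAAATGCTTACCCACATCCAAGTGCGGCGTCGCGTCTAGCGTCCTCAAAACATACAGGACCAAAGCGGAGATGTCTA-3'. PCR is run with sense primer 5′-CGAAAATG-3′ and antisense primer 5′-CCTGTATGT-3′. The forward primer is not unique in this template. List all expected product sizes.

84 bp, 71 bp, 60 bp

The forward primer CGAAAATG matches the top strand at positions 13–20, 26–33, 37–44.
The reverse primer's reverse complement is ACATACAGG, matching at positions 88–96.
Each forward site pairs with the reverse site to give a product ending at position 96: sizes 84, 71, 60 bp.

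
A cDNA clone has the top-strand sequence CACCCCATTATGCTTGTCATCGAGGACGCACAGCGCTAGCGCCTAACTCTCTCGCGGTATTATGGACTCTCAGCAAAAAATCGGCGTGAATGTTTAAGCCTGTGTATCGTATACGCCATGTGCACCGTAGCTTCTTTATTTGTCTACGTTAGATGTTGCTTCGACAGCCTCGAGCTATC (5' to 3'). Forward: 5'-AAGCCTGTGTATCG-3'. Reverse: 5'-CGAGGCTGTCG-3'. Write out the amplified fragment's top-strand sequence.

Forward primer AAGCCTGTGTATCG is found on the top strand at positions 96–109.
The reverse primer's reverse complement is CGACAGCCTCG, which matches the template at positions 162–172.
The product is the template from position 96 through 172 (77 bp).

5'-AAGCCTGTGTATCGTATACGCCATGTGCACCGTAGCTTCTTTATTTGTCTACGTTAGATGTTGCTTCGACAGCCTCG-3'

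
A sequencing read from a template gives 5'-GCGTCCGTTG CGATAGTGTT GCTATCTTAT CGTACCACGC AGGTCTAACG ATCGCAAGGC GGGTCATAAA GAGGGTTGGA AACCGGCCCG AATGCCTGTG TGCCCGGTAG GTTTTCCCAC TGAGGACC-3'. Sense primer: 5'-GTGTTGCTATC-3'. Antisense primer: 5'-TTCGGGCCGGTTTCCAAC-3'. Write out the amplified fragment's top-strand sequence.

5'-GTGTTGCTATCTTATCGTACCACGCAGGTCTAACGATCGCAAGGCGGGTCATAAAGAGGGTTGGAAACCGGCCCGAA-3'

Forward primer GTGTTGCTATC is found on the top strand at positions 16–26.
Reverse complement of the reverse primer: GTTGGAAACCGGCCCGAA. This occurs on the top strand at positions 75–92.
The product is the template from position 16 through 92 (77 bp).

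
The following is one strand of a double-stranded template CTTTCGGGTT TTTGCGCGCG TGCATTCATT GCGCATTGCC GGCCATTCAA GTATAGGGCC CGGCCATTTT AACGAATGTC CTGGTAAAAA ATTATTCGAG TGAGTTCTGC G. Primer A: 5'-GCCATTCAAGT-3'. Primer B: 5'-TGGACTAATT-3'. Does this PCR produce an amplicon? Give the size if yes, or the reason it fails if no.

No product — primer B has no binding site in the template.

Primer B (TGGACTAATT) does not match the top strand, and its reverse complement AATTAGTCCA does not match either.
With no annealing site for primer B, no amplification occurs.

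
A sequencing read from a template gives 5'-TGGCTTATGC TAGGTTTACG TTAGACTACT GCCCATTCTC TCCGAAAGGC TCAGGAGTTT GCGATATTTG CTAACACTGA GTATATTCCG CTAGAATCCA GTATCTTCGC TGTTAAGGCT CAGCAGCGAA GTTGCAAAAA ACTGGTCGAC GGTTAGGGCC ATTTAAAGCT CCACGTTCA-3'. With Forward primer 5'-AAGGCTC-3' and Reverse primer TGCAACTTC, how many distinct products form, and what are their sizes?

The forward primer AAGGCTC matches the top strand at positions 46–52, 115–121.
The reverse primer's reverse complement is GAAGTTGCA, matching at positions 128–136.
Each forward site pairs with the reverse site to give a product ending at position 136: sizes 91, 22 bp.

Two products: 91 bp, 22 bp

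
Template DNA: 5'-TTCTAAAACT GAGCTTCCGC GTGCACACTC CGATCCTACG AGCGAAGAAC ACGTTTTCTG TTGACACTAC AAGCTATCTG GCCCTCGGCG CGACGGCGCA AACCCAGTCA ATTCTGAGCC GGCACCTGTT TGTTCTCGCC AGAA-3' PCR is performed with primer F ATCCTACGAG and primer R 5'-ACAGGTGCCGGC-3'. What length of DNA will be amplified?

Scanning the template, ATCCTACGAG occurs at positions 33–42; this primer anneals to the bottom strand there with its 3' end pointing downstream.
The reverse primer's reverse complement is GCCGGCACCTGT, which matches the template at positions 118–129.
The product runs from position 33 to position 129, so its length is 129 − 33 + 1 = 97 bp.

97 bp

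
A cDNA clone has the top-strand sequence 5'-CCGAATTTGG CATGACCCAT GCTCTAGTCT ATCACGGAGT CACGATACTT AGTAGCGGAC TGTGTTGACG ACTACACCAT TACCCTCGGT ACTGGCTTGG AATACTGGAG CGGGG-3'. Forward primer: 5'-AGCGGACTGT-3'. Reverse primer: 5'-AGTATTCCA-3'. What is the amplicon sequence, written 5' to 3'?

5'-AGCGGACTGTGTTGACGACTACACCATTACCCTCGGTACTGGCTTGGAATACT-3'

The forward primer matches the template at positions 54–63.
Reverse complement of the reverse primer: TGGAATACT. This occurs on the top strand at positions 98–106.
The product is the template from position 54 through 106 (53 bp).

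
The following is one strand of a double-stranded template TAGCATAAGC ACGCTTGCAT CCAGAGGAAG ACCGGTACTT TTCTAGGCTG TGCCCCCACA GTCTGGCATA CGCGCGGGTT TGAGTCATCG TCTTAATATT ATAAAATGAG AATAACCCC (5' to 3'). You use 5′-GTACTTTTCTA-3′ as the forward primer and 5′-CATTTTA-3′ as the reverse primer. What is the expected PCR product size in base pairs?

74 bp

Forward primer GTACTTTTCTA is found on the top strand at positions 35–45.
Taking the reverse complement of CATTTTA gives TAAAATG, found at positions 102–108 on the template; the primer anneals here to the top strand with its 3' end pointing upstream.
Product length = (reverse-primer end) − (forward-primer start) + 1 = 108 − 35 + 1 = 74 bp.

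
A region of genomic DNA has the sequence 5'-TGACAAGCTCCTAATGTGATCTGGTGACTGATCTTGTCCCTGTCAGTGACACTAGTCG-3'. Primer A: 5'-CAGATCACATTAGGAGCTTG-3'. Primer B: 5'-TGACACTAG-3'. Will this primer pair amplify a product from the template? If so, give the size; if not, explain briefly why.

Primer A (CAGATCACATTAGGAGCTTG) has reverse complement CAAGCTCCTAATGTGATCTG, which matches the top strand at positions 4–23; primer A anneals to the top strand there with its 3' end pointing upstream toward position 4.
Primer B (TGACACTAG) matches the top strand directly at positions 47–55; it anneals to the bottom strand with its 3' end pointing downstream toward position 55.
The 3' ends diverge (primer A extends toward position 1, primer B toward position 58), so the primers never converge on a shared product.

No product — the primers' 3' ends point away from each other.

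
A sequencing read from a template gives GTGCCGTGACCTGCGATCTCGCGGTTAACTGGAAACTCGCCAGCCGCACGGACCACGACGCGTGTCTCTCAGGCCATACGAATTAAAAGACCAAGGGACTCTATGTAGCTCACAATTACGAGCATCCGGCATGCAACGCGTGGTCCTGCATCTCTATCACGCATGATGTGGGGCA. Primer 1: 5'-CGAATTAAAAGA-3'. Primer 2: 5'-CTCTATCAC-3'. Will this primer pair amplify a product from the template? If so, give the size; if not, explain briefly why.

Primer 1 (CGAATTAAAAGA) matches the top strand at positions 79–90 (3' end points downstream).
Primer 2 (CTCTATCAC) also matches the top strand directly, at positions 152–160 — its reverse complement GTGATAGAG is not present.
Both primers anneal to the bottom strand with 3' ends pointing the same way, so neither can prime synthesis back toward the other.

No product — both primers anneal to the same strand and extend in the same direction.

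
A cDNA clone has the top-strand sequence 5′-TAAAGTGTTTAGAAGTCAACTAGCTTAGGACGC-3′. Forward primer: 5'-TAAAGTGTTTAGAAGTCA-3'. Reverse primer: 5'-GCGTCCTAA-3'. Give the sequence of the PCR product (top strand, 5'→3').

Scanning the template, TAAAGTGTTTAGAAGTCA occurs at positions 1–18; this primer anneals to the bottom strand there with its 3' end pointing downstream.
Reverse complement of the reverse primer: TTAGGACGC. This occurs on the top strand at positions 25–33.
The product is the template from position 1 through 33 (33 bp).

5'-TAAAGTGTTTAGAAGTCAACTAGCTTAGGACGC-3'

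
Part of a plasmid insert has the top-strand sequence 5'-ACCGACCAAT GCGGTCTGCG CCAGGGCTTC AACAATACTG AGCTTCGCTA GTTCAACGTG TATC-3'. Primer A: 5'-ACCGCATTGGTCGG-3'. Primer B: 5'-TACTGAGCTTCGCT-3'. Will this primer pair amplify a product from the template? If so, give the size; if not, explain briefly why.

No product — the primers' 3' ends point away from each other.

Primer A (ACCGCATTGGTCGG) has reverse complement CCGACCAATGCGGT, which matches the top strand at positions 2–15; primer A anneals to the top strand there with its 3' end pointing upstream toward position 2.
Primer B (TACTGAGCTTCGCT) matches the top strand directly at positions 36–49; it anneals to the bottom strand with its 3' end pointing downstream toward position 49.
The 3' ends diverge (primer A extends toward position 1, primer B toward position 64), so the primers never converge on a shared product.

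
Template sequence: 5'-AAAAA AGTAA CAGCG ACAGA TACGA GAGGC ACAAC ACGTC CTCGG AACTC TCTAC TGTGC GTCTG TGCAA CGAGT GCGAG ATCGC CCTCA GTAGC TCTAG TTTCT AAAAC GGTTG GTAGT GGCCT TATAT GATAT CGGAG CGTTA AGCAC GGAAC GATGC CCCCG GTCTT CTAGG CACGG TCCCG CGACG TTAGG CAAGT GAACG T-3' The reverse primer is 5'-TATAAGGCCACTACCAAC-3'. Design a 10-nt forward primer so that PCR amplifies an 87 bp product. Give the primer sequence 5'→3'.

The reverse primer's reverse complement GTTGGTAGTGGCCTTATA matches the template at positions 112–129, so the product ends at position 129.
An 87 bp product then starts at position 129 − 87 + 1 = 43.
The forward primer is identical to the top strand there: CGGAACTCTC.

5'-CGGAACTCTC-3'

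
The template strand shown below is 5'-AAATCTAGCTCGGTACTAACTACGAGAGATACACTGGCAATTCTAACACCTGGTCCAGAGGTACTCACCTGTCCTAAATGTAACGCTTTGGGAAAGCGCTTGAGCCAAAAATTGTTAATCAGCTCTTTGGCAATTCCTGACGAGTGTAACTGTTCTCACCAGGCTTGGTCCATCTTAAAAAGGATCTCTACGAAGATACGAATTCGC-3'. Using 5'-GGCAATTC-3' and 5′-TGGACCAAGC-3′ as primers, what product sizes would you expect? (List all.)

137 bp, 44 bp

The forward primer GGCAATTC matches the top strand at positions 36–43, 129–136.
The reverse primer's reverse complement is GCTTGGTCCA, matching at positions 163–172.
Each forward site pairs with the reverse site to give a product ending at position 172: sizes 137, 44 bp.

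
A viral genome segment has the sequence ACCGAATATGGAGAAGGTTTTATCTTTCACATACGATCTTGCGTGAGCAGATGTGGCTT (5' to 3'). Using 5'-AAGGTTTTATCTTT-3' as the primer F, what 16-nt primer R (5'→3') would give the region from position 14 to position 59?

The product's 3' end on the top strand is position 59.
The reverse primer anneals to the top strand over positions 44–59, i.e. to TGAGCAGATGTGGCTT.
Its sequence written 5'→3' is the reverse complement: AAGCCACATCTGCTCA.

5'-AAGCCACATCTGCTCA-3'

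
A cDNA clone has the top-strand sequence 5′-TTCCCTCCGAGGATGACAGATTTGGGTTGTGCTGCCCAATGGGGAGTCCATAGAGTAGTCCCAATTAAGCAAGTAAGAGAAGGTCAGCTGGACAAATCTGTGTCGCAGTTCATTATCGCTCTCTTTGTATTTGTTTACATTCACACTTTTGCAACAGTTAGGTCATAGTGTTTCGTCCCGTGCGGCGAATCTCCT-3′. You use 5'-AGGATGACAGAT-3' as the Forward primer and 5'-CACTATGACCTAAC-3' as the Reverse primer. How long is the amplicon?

Scanning the template, AGGATGACAGAT occurs at positions 10–21; this primer anneals to the bottom strand there with its 3' end pointing downstream.
Reverse complement of the reverse primer: GTTAGGTCATAGTG. This occurs on the top strand at positions 157–170.
Amplicon spans positions 10–170: 161 bp.

161 bp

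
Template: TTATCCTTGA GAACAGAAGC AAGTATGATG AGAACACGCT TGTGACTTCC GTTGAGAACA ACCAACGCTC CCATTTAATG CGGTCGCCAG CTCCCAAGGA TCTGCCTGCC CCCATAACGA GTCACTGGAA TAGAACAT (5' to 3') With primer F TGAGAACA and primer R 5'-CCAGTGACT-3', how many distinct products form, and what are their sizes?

Three products: 121 bp, 100 bp, 76 bp

The forward primer TGAGAACA matches the top strand at positions 8–15, 29–36, 53–60.
The reverse primer's reverse complement is AGTCACTGG, matching at positions 120–128.
Each forward site pairs with the reverse site to give a product ending at position 128: sizes 121, 100, 76 bp.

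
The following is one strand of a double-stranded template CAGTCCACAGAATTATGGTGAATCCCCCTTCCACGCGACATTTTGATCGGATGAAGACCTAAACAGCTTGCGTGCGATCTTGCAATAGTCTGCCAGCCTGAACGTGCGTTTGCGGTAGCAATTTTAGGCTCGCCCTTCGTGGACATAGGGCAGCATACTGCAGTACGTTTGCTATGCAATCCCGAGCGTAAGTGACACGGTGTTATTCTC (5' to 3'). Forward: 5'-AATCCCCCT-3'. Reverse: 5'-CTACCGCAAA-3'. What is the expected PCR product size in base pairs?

98 bp

Scanning the template, AATCCCCCT occurs at positions 21–29; this primer anneals to the bottom strand there with its 3' end pointing downstream.
Taking the reverse complement of CTACCGCAAA gives TTTGCGGTAG, found at positions 109–118 on the template; the primer anneals here to the top strand with its 3' end pointing upstream.
Product length = (reverse-primer end) − (forward-primer start) + 1 = 118 − 21 + 1 = 98 bp.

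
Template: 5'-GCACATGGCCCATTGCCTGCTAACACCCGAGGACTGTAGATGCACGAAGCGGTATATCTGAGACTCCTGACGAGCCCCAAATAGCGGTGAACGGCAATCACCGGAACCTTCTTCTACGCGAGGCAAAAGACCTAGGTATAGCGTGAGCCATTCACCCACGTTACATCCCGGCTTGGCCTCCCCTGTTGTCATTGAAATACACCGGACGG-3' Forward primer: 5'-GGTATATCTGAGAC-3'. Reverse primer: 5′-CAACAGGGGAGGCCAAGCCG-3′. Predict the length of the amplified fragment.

138 bp

The forward primer matches the template at positions 51–64.
Taking the reverse complement of CAACAGGGGAGGCCAAGCCG gives CGGCTTGGCCTCCCCTGTTG, found at positions 169–188 on the template; the primer anneals here to the top strand with its 3' end pointing upstream.
The product runs from position 51 to position 188, so its length is 188 − 51 + 1 = 138 bp.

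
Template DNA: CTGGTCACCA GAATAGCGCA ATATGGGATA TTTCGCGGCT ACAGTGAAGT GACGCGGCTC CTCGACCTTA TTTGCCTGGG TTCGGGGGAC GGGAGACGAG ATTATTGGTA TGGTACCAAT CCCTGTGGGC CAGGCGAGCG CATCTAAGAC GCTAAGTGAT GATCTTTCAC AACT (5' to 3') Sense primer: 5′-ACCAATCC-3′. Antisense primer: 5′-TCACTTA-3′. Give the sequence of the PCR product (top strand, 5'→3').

5'-ACCAATCCCTGTGGGCCAGGCGAGCGCATCTAAGACGCTAAGTGA-3'

Forward primer ACCAATCC is found on the top strand at positions 115–122.
Taking the reverse complement of TCACTTA gives TAAGTGA, found at positions 153–159 on the template; the primer anneals here to the top strand with its 3' end pointing upstream.
The product is the template from position 115 through 159 (45 bp).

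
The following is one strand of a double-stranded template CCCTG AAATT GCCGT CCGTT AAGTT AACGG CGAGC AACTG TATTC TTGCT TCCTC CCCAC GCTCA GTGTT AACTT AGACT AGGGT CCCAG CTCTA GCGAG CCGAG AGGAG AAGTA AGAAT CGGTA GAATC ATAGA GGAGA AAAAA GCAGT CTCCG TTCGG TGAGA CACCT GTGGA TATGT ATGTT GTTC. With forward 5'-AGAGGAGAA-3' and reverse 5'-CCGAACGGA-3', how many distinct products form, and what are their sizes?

Two products: 57 bp, 28 bp

The forward primer AGAGGAGAA matches the top strand at positions 104–112, 133–141.
The reverse primer's reverse complement is TCCGTTCGG, matching at positions 152–160.
Each forward site pairs with the reverse site to give a product ending at position 160: sizes 57, 28 bp.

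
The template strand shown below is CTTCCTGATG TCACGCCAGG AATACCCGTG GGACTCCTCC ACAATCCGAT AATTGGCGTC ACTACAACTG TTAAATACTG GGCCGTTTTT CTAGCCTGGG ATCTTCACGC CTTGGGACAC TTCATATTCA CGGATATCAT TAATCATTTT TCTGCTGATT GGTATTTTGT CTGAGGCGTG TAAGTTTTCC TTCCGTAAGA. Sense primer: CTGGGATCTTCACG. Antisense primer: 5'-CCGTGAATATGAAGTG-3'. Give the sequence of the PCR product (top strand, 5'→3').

Forward primer CTGGGATCTTCACG is found on the top strand at positions 96–109.
The reverse primer's reverse complement is CACTTCATATTCACGG, which matches the template at positions 118–133.
The product is the template from position 96 through 133 (38 bp).

5'-CTGGGATCTTCACGCCTTGGGACACTTCATATTCACGG-3'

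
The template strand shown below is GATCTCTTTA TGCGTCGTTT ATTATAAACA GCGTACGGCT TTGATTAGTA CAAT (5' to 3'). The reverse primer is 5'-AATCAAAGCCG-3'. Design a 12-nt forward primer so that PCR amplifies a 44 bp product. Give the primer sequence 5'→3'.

5'-TCTCTTTATGCG-3'

The reverse primer's reverse complement CGGCTTTGATT matches the template at positions 36–46, so the product ends at position 46.
A 44 bp product then starts at position 46 − 44 + 1 = 3.
The forward primer is identical to the top strand there: TCTCTTTATGCG.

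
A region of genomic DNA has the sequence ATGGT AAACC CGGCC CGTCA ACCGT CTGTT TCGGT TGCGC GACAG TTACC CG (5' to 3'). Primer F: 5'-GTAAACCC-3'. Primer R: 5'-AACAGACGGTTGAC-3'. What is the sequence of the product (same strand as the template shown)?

5'-GTAAACCCGGCCCGTCAACCGTCTGTT-3'

Scanning the template, GTAAACCC occurs at positions 4–11; this primer anneals to the bottom strand there with its 3' end pointing downstream.
Reverse complement of the reverse primer: GTCAACCGTCTGTT. This occurs on the top strand at positions 17–30.
The product is the template from position 4 through 30 (27 bp).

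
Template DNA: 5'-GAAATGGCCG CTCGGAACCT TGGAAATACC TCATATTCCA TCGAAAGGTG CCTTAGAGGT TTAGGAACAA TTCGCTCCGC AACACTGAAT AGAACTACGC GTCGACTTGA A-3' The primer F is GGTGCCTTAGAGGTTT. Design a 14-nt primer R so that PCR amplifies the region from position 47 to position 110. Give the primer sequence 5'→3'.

The product's 3' end on the top strand is position 110.
The reverse primer anneals to the top strand over positions 97–110, i.e. to ACGCGTCGACTTGA.
Its sequence written 5'→3' is the reverse complement: TCAAGTCGACGCGT.

5'-TCAAGTCGACGCGT-3'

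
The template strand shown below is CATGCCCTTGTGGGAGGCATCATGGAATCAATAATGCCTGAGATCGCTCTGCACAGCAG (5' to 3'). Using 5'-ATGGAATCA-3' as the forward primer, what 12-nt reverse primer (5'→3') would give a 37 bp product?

5'-TGCTGTGCAGAG-3'

The forward primer binds at positions 22–30, so a 37 bp product ends at position 22 + 37 − 1 = 58.
The reverse primer anneals to the top strand over positions 47–58, i.e. to CTCTGCACAGCA.
Its sequence written 5'→3' is the reverse complement: TGCTGTGCAGAG.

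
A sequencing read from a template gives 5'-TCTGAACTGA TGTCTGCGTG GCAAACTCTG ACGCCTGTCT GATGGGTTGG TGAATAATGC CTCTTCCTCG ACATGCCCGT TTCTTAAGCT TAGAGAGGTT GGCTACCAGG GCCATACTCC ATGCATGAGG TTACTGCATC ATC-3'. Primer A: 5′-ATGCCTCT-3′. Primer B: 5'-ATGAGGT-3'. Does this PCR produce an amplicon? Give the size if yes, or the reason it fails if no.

Primer A (ATGCCTCT) matches the top strand at positions 57–64 (3' end points downstream).
Primer B (ATGAGGT) also matches the top strand directly, at positions 125–131 — its reverse complement ACCTCAT is not present.
Both primers anneal to the bottom strand with 3' ends pointing the same way, so neither can prime synthesis back toward the other.

No product — both primers anneal to the same strand and extend in the same direction.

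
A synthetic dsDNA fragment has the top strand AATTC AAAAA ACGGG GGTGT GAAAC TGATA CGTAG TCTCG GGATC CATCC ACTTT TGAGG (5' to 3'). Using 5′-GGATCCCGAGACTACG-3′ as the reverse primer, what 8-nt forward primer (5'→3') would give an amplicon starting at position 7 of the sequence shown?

5'-AAAAACGG-3'

The reverse primer's reverse complement CGTAGTCTCGGGATCC matches the template at positions 31–46; the product starts at position 7.
The forward primer is identical to the top strand over positions 7–14: AAAAACGG.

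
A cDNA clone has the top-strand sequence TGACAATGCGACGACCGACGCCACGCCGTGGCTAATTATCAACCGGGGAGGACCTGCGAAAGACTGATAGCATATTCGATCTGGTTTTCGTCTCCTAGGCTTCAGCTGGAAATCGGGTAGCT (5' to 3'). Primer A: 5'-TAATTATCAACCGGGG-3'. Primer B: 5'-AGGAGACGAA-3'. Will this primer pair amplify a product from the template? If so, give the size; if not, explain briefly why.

Primer A (TAATTATCAACCGGGG) matches the top strand at positions 33–48; it acts as a forward primer.
Primer B's reverse complement is TTCGTCTCCT, matching the top strand at positions 87–96; it acts as a reverse primer.
The 3' ends face each other across positions 33–96, giving a 64 bp product.

Yes — a 64 bp product.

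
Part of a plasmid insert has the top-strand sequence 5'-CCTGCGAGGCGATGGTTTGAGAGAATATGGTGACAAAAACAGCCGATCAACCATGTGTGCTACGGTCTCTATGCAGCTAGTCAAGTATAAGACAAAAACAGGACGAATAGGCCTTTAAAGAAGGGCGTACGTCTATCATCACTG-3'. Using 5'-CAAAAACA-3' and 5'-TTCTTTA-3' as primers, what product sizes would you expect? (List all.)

89 bp, 30 bp

The forward primer CAAAAACA matches the top strand at positions 34–41, 93–100.
The reverse primer's reverse complement is TAAAGAA, matching at positions 116–122.
Each forward site pairs with the reverse site to give a product ending at position 122: sizes 89, 30 bp.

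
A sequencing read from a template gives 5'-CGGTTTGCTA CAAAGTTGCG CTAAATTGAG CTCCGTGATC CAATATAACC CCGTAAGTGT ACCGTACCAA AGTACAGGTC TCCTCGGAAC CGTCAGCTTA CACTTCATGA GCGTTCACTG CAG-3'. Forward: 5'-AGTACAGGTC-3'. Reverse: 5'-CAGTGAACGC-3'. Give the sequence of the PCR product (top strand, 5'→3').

5'-AGTACAGGTCTCCTCGGAACCGTCAGCTTACACTTCATGAGCGTTCACTG-3'

Scanning the template, AGTACAGGTC occurs at positions 71–80; this primer anneals to the bottom strand there with its 3' end pointing downstream.
The reverse primer's reverse complement is GCGTTCACTG, which matches the template at positions 111–120.
The product is the template from position 71 through 120 (50 bp).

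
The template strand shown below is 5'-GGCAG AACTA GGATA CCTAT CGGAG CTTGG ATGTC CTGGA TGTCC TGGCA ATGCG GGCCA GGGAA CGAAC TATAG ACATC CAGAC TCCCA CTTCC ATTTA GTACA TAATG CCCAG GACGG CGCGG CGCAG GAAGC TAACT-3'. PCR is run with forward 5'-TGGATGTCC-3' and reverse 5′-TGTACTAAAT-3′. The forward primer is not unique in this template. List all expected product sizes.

The forward primer TGGATGTCC matches the top strand at positions 28–36, 37–45.
The reverse primer's reverse complement is ATTTAGTACA, matching at positions 96–105.
Each forward site pairs with the reverse site to give a product ending at position 105: sizes 78, 69 bp.

78 bp, 69 bp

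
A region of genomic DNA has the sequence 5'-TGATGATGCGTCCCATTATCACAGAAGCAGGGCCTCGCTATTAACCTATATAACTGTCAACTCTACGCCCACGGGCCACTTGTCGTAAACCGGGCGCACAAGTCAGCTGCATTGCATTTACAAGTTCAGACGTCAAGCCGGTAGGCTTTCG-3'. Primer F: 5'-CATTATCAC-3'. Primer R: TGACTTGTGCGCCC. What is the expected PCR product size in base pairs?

Forward primer CATTATCAC is found on the top strand at positions 14–22.
Taking the reverse complement of TGACTTGTGCGCCC gives GGGCGCACAAGTCA, found at positions 92–105 on the template; the primer anneals here to the top strand with its 3' end pointing upstream.
Amplicon spans positions 14–105: 92 bp.

92 bp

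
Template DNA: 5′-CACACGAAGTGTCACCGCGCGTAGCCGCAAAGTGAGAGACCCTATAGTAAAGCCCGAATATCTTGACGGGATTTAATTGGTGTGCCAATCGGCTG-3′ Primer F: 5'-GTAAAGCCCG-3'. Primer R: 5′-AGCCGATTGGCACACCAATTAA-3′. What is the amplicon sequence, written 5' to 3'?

5'-GTAAAGCCCGAATATCTTGACGGGATTTAATTGGTGTGCCAATCGGCT-3'

Scanning the template, GTAAAGCCCG occurs at positions 47–56; this primer anneals to the bottom strand there with its 3' end pointing downstream.
The reverse primer's reverse complement is TTAATTGGTGTGCCAATCGGCT, which matches the template at positions 73–94.
The product is the template from position 47 through 94 (48 bp).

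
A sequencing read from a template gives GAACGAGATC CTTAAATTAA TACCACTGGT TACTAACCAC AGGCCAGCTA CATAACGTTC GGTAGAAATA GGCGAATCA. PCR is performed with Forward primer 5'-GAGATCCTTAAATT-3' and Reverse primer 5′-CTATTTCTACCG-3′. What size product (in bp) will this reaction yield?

Forward primer GAGATCCTTAAATT is found on the top strand at positions 5–18.
Taking the reverse complement of CTATTTCTACCG gives CGGTAGAAATAG, found at positions 60–71 on the template; the primer anneals here to the top strand with its 3' end pointing upstream.
The product runs from position 5 to position 71, so its length is 71 − 5 + 1 = 67 bp.

67 bp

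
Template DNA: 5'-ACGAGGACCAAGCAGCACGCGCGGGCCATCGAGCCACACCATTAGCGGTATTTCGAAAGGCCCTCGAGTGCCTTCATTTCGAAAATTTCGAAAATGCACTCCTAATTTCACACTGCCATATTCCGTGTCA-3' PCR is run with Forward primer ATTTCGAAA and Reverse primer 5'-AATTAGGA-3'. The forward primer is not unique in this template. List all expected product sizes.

58 bp, 32 bp, 23 bp

The forward primer ATTTCGAAA matches the top strand at positions 50–58, 76–84, 85–93.
The reverse primer's reverse complement is TCCTAATT, matching at positions 100–107.
Each forward site pairs with the reverse site to give a product ending at position 107: sizes 58, 32, 23 bp.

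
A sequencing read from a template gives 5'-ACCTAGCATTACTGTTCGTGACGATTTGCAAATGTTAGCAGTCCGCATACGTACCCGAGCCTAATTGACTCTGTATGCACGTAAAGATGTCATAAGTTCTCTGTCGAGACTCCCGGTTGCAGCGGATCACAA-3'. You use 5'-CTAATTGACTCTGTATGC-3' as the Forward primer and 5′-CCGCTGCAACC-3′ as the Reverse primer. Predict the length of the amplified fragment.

Forward primer CTAATTGACTCTGTATGC is found on the top strand at positions 61–78.
The reverse primer's reverse complement is GGTTGCAGCGG, which matches the template at positions 115–125.
Amplicon spans positions 61–125: 65 bp.

65 bp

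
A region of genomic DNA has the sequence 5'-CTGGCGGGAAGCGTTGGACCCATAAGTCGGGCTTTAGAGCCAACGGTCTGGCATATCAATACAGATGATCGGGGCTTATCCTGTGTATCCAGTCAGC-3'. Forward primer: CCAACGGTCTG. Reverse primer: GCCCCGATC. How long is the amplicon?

36 bp

Scanning the template, CCAACGGTCTG occurs at positions 40–50; this primer anneals to the bottom strand there with its 3' end pointing downstream.
Reverse complement of the reverse primer: GATCGGGGC. This occurs on the top strand at positions 67–75.
The product runs from position 40 to position 75, so its length is 75 − 40 + 1 = 36 bp.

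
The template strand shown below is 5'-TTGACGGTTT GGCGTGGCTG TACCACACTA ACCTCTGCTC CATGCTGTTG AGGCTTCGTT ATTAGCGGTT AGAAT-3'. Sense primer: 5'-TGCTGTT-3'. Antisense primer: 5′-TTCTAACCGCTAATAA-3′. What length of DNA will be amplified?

Scanning the template, TGCTGTT occurs at positions 43–49; this primer anneals to the bottom strand there with its 3' end pointing downstream.
Reverse complement of the reverse primer: TTATTAGCGGTTAGAA. This occurs on the top strand at positions 59–74.
Product length = (reverse-primer end) − (forward-primer start) + 1 = 74 − 43 + 1 = 32 bp.

32 bp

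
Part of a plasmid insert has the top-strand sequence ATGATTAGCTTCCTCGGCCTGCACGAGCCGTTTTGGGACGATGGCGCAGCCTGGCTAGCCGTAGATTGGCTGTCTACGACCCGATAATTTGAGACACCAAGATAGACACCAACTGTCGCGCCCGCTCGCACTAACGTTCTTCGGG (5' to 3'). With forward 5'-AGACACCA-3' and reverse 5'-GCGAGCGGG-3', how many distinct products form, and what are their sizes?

Two products: 38 bp, 26 bp

The forward primer AGACACCA matches the top strand at positions 92–99, 104–111.
The reverse primer's reverse complement is CCCGCTCGC, matching at positions 121–129.
Each forward site pairs with the reverse site to give a product ending at position 129: sizes 38, 26 bp.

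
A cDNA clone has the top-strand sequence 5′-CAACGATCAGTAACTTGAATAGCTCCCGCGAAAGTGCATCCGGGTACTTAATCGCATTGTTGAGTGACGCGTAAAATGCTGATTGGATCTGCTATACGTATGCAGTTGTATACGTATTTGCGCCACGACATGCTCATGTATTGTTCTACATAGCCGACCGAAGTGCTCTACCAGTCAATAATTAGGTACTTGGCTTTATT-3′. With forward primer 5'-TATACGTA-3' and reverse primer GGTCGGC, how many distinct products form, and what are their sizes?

The forward primer TATACGTA matches the top strand at positions 93–100, 109–116.
The reverse primer's reverse complement is GCCGACC, matching at positions 153–159.
Each forward site pairs with the reverse site to give a product ending at position 159: sizes 67, 51 bp.

Two products: 67 bp, 51 bp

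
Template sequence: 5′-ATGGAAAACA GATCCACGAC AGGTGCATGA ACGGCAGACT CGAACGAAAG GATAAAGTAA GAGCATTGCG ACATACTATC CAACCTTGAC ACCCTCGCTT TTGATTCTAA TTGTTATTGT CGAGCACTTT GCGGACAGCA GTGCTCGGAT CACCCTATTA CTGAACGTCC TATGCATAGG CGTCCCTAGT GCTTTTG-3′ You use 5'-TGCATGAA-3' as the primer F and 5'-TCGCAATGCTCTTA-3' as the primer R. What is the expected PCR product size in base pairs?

48 bp

Scanning the template, TGCATGAA occurs at positions 24–31; this primer anneals to the bottom strand there with its 3' end pointing downstream.
Taking the reverse complement of TCGCAATGCTCTTA gives TAAGAGCATTGCGA, found at positions 58–71 on the template; the primer anneals here to the top strand with its 3' end pointing upstream.
Amplicon spans positions 24–71: 48 bp.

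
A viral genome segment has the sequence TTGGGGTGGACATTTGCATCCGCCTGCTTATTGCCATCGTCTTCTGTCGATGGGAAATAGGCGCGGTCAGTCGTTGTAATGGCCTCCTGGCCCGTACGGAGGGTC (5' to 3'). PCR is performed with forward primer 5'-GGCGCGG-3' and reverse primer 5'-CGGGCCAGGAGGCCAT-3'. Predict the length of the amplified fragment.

The forward primer matches the template at positions 60–66.
Taking the reverse complement of CGGGCCAGGAGGCCAT gives ATGGCCTCCTGGCCCG, found at positions 79–94 on the template; the primer anneals here to the top strand with its 3' end pointing upstream.
Amplicon spans positions 60–94: 35 bp.

35 bp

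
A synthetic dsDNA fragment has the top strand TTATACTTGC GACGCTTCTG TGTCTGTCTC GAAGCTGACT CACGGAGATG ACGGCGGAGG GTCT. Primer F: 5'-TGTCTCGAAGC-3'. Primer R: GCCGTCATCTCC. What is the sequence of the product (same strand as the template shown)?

The forward primer matches the template at positions 25–35.
The reverse primer's reverse complement is GGAGATGACGGC, which matches the template at positions 44–55.
The product is the template from position 25 through 55 (31 bp).

5'-TGTCTCGAAGCTGACTCACGGAGATGACGGC-3'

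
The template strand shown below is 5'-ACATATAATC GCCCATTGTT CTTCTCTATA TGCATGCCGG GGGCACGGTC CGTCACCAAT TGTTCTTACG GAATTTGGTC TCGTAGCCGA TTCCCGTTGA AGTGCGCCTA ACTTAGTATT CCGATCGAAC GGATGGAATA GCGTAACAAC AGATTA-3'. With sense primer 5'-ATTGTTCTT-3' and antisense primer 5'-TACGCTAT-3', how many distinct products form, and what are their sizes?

Two products: 131 bp, 87 bp

The forward primer ATTGTTCTT matches the top strand at positions 15–23, 59–67.
The reverse primer's reverse complement is ATAGCGTA, matching at positions 138–145.
Each forward site pairs with the reverse site to give a product ending at position 145: sizes 131, 87 bp.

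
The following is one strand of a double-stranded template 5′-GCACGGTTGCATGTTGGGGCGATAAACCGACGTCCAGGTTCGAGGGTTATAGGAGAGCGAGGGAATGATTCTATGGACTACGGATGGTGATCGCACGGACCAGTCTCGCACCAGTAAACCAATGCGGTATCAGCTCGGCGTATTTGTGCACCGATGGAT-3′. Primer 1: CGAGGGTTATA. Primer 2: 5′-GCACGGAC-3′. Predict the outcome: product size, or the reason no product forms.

Primer 1 (CGAGGGTTATA) matches the top strand at positions 41–51 (3' end points downstream).
Primer 2 (GCACGGAC) also matches the top strand directly, at positions 93–100 — its reverse complement GTCCGTGC is not present.
Both primers anneal to the bottom strand with 3' ends pointing the same way, so neither can prime synthesis back toward the other.

No product — both primers anneal to the same strand and extend in the same direction.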